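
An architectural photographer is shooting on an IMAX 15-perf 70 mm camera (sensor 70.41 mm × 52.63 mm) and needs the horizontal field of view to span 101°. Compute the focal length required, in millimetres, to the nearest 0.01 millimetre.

From α = 2·arctan(w/2f) we get f = w / (2·tan(α/2)).
With w = 70.41 mm and α/2 = 50.5°, tan(α/2) ≈ 1.21310, so f ≈ 70.41 / 2.42619 ≈ 29.0208 mm.

29.02 mm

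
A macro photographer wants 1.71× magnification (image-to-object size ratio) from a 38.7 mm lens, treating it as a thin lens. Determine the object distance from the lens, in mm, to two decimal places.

With m = dᵢ/dₒ and 1/f = 1/dₒ + 1/dᵢ, substituting dᵢ = m·dₒ gives 1/f = (1 + 1/m)/dₒ, hence dₒ = f·(1 + 1/m).
dₒ = 38.7 × (1 + 1/1.71) = 38.7 × 1.58480 ≈ 61.332 mm.

61.33 mm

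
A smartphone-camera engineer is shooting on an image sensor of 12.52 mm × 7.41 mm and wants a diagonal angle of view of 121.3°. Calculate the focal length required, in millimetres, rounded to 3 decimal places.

4.090 mm

Sensor diagonal = √(12.52² + 7.41²) = √211.6585 ≈ 14.5485 mm.
From α = 2·arctan(d/2f) we get f = d / (2·tan(α/2)).
With d = 14.5485 mm and α/2 = 60.65°, tan(α/2) ≈ 1.77834, so f ≈ 14.5485 / 3.55668 ≈ 4.0905 mm.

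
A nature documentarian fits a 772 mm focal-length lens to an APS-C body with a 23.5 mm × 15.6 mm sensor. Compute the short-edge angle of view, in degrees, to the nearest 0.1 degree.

Angle of view α = 2·arctan(h/2f) with h = 15.6 mm and f = 772 mm.
h/2f = 0.01010; arctan(0.01010) ≈ 0.5789°, so α ≈ 1.1578°.

1.2°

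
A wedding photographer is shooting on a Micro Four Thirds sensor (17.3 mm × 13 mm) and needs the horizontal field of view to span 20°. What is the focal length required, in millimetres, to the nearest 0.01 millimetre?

49.06 mm

From α = 2·arctan(w/2f) we get f = w / (2·tan(α/2)).
With w = 17.3 mm and α/2 = 10°, tan(α/2) ≈ 0.17633, so f ≈ 17.3 / 0.35265 ≈ 49.0566 mm.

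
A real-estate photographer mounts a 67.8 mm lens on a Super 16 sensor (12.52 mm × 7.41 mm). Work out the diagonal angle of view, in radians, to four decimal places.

Sensor diagonal = √(12.52² + 7.41²) = √211.6585 ≈ 14.5485 mm.
Angle of view α = 2·arctan(d/2f) with d = 14.5485 mm and f = 67.8 mm.
d/2f = 0.10729; arctan(0.10729) ≈ 0.1069 rad, so α ≈ 0.2138 rad.

0.2138 rad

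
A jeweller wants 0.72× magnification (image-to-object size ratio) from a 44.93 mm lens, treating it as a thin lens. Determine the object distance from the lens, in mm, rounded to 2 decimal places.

107.33 mm

With m = dᵢ/dₒ and 1/f = 1/dₒ + 1/dᵢ, substituting dᵢ = m·dₒ gives 1/f = (1 + 1/m)/dₒ, hence dₒ = f·(1 + 1/m).
dₒ = 44.93 × (1 + 1/0.72) = 44.93 × 2.38889 ≈ 107.333 mm.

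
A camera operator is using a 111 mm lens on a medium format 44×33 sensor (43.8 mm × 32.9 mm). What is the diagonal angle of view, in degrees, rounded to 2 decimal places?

27.72°

Sensor diagonal = √(43.8² + 32.9²) = √3000.8500 ≈ 54.7800 mm.
Angle of view α = 2·arctan(d/2f) with d = 54.7800 mm and f = 111 mm.
d/2f = 0.24676; arctan(0.24676) ≈ 13.8612°, so α ≈ 27.7224°.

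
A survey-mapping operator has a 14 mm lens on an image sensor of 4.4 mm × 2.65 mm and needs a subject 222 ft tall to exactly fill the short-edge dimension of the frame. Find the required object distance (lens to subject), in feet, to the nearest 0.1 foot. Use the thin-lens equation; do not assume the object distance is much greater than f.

1172.9 ft

W: 222 ft × 304.8 mm/ft = 67665.60 mm.
Magnification m = h/W = dᵢ/dₒ; combined with 1/f = 1/dₒ + 1/dᵢ this gives dₒ = f·(1 + W/h).
dₒ = 14 mm × (1 + 67665.6/2.65) = 14 × 25535.1879 ≈ 357492.630 mm = 357492.630/304.8 ft = 1172.88 ft.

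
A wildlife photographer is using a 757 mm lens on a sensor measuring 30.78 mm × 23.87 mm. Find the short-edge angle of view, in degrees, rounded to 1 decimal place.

Angle of view α = 2·arctan(h/2f) with h = 23.87 mm and f = 757 mm.
h/2f = 0.01577; arctan(0.01577) ≈ 0.9033°, so α ≈ 1.8065°.

1.8°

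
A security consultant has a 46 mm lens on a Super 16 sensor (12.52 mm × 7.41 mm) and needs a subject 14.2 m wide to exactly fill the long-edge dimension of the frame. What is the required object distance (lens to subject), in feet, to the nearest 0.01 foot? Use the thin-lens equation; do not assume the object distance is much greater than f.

W: 14.2 m = 14200 mm.
Magnification m = w/W = dᵢ/dₒ; combined with 1/f = 1/dₒ + 1/dᵢ this gives dₒ = f·(1 + W/w).
dₒ = 46 mm × (1 + 14200/12.52) = 46 × 1135.1853 ≈ 52218.524 mm = 52218.524/304.8 ft = 171.321 ft.

171.32 ft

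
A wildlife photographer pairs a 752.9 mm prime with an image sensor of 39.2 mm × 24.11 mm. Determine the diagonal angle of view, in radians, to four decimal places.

0.0611 rad

Sensor diagonal = √(39.2² + 24.11²) = √2117.9321 ≈ 46.0210 mm.
Angle of view α = 2·arctan(d/2f) with d = 46.0210 mm and f = 752.9 mm.
d/2f = 0.03056; arctan(0.03056) ≈ 0.0306 rad, so α ≈ 0.0611 rad.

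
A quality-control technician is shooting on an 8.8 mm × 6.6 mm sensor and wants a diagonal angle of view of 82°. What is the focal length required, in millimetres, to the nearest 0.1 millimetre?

Sensor diagonal = √(8.8² + 6.6²) = √121.0000 ≈ 11.0000 mm.
From α = 2·arctan(d/2f) we get f = d / (2·tan(α/2)).
With d = 11.0000 mm and α/2 = 41°, tan(α/2) ≈ 0.86929, so f ≈ 11.0000 / 1.73857 ≈ 6.3270 mm.

6.3 mm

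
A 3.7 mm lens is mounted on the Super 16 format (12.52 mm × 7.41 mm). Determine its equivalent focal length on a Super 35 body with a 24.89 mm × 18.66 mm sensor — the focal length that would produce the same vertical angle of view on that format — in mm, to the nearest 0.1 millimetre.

9.3 mm

Equal angle of view means equal height/f ratio, so f₂ = f₁ · (height₂/height₁) = 3.7 × 18.66/7.41.
f₂ = 3.7 × 2.51822 ≈ 9.317 mm.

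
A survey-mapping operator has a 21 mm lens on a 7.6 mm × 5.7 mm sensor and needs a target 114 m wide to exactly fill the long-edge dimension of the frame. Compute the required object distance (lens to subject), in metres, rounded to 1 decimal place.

W: 114 m = 114000 mm.
Magnification m = w/W = dᵢ/dₒ; combined with 1/f = 1/dₒ + 1/dᵢ this gives dₒ = f·(1 + W/w).
dₒ = 21 mm × (1 + 114000/7.6) = 21 × 15001.0000 ≈ 315021.000 mm = 315.021 m.

315.0 m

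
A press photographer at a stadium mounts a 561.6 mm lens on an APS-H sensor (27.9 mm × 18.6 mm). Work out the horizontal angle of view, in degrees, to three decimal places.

Angle of view α = 2·arctan(w/2f) with w = 27.9 mm and f = 561.6 mm.
w/2f = 0.02484; arctan(0.02484) ≈ 1.4229°, so α ≈ 2.8458°.

2.846°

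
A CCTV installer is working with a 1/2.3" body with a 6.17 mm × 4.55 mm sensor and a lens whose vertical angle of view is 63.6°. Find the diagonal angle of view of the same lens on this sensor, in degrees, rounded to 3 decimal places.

92.503°

From the vertical AOV: f = 4.55 / (2·tan(31.8°)) = 4.55 / 1.24005 ≈ 3.6692 mm.
Sensor diagonal = √(6.17² + 4.55²) = √58.7714 ≈ 7.6663 mm.
Diagonal AOV = 2·arctan(7.6663 / (2 × 3.6692)) = 2·arctan(1.04468) ≈ 92.5034°.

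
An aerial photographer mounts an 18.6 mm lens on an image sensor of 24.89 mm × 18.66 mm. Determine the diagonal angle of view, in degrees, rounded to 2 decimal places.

Sensor diagonal = √(24.89² + 18.66²) = √967.7077 ≈ 31.1080 mm.
Angle of view α = 2·arctan(d/2f) with d = 31.1080 mm and f = 18.6 mm.
d/2f = 0.83624; arctan(0.83624) ≈ 39.9036°, so α ≈ 79.8072°.

79.81°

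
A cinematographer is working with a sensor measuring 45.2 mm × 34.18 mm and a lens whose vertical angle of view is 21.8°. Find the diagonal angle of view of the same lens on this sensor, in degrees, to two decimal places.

From the vertical AOV: f = 34.18 / (2·tan(10.9°)) = 34.18 / 0.38514 ≈ 88.7471 mm.
Sensor diagonal = √(45.2² + 34.18²) = √3211.3124 ≈ 56.6684 mm.
Diagonal AOV = 2·arctan(56.6684 / (2 × 88.7471)) = 2·arctan(0.31927) ≈ 35.4134°.

35.41°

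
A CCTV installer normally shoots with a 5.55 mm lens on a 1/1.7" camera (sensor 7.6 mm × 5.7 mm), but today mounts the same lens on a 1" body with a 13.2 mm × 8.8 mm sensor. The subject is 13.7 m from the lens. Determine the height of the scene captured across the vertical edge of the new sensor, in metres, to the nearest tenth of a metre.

The focal length stays 5.55 mm; the relevant sensor dimension is now h = 8.8 mm. Object distance dₒ = 13.7 m = 13700 mm.
Thin-lens field height W = h·(dₒ − f)/f = 8.8 × (13700 − 5.55)/5.55 ≈ 21713.723 mm = 21.7137 m.

21.7 m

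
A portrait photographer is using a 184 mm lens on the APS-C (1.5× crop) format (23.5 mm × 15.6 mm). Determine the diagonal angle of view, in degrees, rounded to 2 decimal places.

8.77°

Sensor diagonal = √(23.5² + 15.6²) = √795.6100 ≈ 28.2066 mm.
Angle of view α = 2·arctan(d/2f) with d = 28.2066 mm and f = 184 mm.
d/2f = 0.07665; arctan(0.07665) ≈ 4.3831°, so α ≈ 8.7661°.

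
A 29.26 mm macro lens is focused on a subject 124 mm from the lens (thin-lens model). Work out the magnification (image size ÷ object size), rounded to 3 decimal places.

Thin lens: 1/f = 1/dₒ + 1/dᵢ → 1/dᵢ = 1/29.26 − 1/124 = 0.0261118 mm⁻¹, so dᵢ ≈ 38.2968 mm.
Magnification m = dᵢ/dₒ = 38.2968/124 ≈ 0.30885.

0.309×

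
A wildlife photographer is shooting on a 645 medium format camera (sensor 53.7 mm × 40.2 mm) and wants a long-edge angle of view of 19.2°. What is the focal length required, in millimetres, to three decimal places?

158.747 mm

From α = 2·arctan(w/2f) we get f = w / (2·tan(α/2)).
With w = 53.7 mm and α/2 = 9.6°, tan(α/2) ≈ 0.16914, so f ≈ 53.7 / 0.33827 ≈ 158.7467 mm.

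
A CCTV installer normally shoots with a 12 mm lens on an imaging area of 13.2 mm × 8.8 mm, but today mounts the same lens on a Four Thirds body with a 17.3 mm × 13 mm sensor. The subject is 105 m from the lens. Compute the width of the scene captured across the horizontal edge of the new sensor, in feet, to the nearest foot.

The focal length stays 12 mm; the relevant sensor dimension is now w = 17.3 mm. Object distance dₒ = 105 m = 105000 mm.
Thin-lens field width W = w·(dₒ − f)/f = 17.3 × (105000 − 12)/12 ≈ 151357.700 mm = 151357.700/304.8 ft = 496.58 ft.

497 ft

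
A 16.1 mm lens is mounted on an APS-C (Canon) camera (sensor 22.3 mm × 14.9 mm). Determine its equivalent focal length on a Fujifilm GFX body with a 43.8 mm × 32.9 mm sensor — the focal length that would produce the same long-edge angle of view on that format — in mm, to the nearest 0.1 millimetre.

31.6 mm

Equal angle of view means equal width/f ratio, so f₂ = f₁ · (width₂/width₁) = 16.1 × 43.8/22.3.
f₂ = 16.1 × 1.96413 ≈ 31.622 mm.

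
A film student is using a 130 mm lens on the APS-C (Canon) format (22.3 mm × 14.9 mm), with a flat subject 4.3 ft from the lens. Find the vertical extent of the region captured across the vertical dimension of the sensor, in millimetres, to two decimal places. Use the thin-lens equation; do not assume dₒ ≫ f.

dₒ: 4.3 ft × 304.8 mm/ft = 1310.64 mm.
Similar triangles through the lens centre give W/dₒ = h/dᵢ; with 1/f = 1/dₒ + 1/dᵢ this gives W = h·(dₒ − f)/f.
W = 14.9 mm × (1310.64 − 130) / 130 = 14.9 × 9.0818 ≈ 135.320 mm.

135.32 mm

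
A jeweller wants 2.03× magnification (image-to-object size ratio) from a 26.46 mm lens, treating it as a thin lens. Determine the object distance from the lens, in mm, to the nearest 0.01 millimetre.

39.49 mm

With m = dᵢ/dₒ and 1/f = 1/dₒ + 1/dᵢ, substituting dᵢ = m·dₒ gives 1/f = (1 + 1/m)/dₒ, hence dₒ = f·(1 + 1/m).
dₒ = 26.46 × (1 + 1/2.03) = 26.46 × 1.49261 ≈ 39.494 mm.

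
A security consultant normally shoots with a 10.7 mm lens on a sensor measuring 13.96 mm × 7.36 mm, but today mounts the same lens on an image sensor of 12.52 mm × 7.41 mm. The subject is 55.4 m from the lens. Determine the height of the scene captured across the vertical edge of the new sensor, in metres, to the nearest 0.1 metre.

38.4 m

The focal length stays 10.7 mm; the relevant sensor dimension is now h = 7.41 mm. Object distance dₒ = 55.4 m = 55400 mm.
Thin-lens field height W = h·(dₒ − f)/f = 7.41 × (55400 − 10.7)/10.7 ≈ 38358.384 mm = 38.3584 m.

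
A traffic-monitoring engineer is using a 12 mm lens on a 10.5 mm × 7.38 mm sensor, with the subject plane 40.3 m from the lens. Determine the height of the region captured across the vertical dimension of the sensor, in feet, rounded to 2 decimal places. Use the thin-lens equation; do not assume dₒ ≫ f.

dₒ: 40.3 m = 40300 mm.
Similar triangles through the lens centre give W/dₒ = h/dᵢ; with 1/f = 1/dₒ + 1/dᵢ this gives W = h·(dₒ − f)/f.
W = 7.38 mm × (40300 − 12) / 12 = 7.38 × 3357.3333 ≈ 24777.120 mm = 24777.120/304.8 ft = 81.2898 ft.

81.29 ft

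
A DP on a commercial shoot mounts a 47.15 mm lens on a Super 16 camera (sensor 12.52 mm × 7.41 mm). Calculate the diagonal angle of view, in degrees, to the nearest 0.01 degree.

Sensor diagonal = √(12.52² + 7.41²) = √211.6585 ≈ 14.5485 mm.
Angle of view α = 2·arctan(d/2f) with d = 14.5485 mm and f = 47.15 mm.
d/2f = 0.15428; arctan(0.15428) ≈ 8.7704°, so α ≈ 17.5407°.

17.54°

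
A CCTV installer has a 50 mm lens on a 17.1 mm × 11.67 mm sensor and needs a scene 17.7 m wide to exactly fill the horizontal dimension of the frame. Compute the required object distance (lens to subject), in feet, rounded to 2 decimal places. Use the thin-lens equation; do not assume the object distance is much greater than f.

169.96 ft

W: 17.7 m = 17700 mm.
Magnification m = w/W = dᵢ/dₒ; combined with 1/f = 1/dₒ + 1/dᵢ this gives dₒ = f·(1 + W/w).
dₒ = 50 mm × (1 + 17700/17.1) = 50 × 1036.0877 ≈ 51804.386 mm = 51804.386/304.8 ft = 169.962 ft.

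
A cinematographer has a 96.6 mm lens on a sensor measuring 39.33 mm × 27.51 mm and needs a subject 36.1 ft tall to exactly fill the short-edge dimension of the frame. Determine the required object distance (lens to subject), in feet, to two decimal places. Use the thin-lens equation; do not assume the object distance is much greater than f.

127.08 ft

W: 36.1 ft × 304.8 mm/ft = 11003.28 mm.
Magnification m = h/W = dᵢ/dₒ; combined with 1/f = 1/dₒ + 1/dᵢ this gives dₒ = f·(1 + W/h).
dₒ = 96.6 mm × (1 + 11003.3/27.51) = 96.6 × 400.9738 ≈ 38734.071 mm = 38734.071/304.8 ft = 127.08 ft.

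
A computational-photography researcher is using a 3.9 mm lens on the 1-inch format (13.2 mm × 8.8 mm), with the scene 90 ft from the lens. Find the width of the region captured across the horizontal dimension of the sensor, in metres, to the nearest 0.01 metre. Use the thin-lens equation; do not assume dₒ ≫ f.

92.83 m

dₒ: 90 ft × 304.8 mm/ft = 27432.00 mm.
Similar triangles through the lens centre give W/dₒ = w/dᵢ; with 1/f = 1/dₒ + 1/dᵢ this gives W = w·(dₒ − f)/f.
W = 13.2 mm × (27432 − 3.9) / 3.9 = 13.2 × 7032.8459 ≈ 92833.566 mm = 92.8336 m.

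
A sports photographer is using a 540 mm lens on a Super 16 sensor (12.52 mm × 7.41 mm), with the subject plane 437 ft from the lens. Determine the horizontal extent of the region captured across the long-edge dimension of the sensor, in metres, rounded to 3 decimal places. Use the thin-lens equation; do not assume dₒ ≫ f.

dₒ: 437 ft × 304.8 mm/ft = 133197.60 mm.
Similar triangles through the lens centre give W/dₒ = w/dᵢ; with 1/f = 1/dₒ + 1/dᵢ this gives W = w·(dₒ − f)/f.
W = 12.52 mm × (133198 − 540) / 540 = 12.52 × 245.6622 ≈ 3075.691 mm = 3.07569 m.

3.076 m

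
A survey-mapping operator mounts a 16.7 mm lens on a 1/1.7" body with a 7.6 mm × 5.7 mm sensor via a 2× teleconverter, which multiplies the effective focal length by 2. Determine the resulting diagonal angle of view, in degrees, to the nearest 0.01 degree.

16.19°

Effective focal length f = 16.7 × 2 = 33.4 mm.
Sensor diagonal = √(7.6² + 5.7²) = √90.2500 ≈ 9.5000 mm.
α = 2·arctan(9.500 / (2 × 33.4)) = 2·arctan(0.14222) ≈ 16.1881°.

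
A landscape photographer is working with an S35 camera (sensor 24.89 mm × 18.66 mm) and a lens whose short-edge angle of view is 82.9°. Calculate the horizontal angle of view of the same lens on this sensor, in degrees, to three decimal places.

From the short-edge AOV: f = 18.66 / (2·tan(41.45°)) = 18.66 / 1.76634 ≈ 10.5642 mm.
Horizontal AOV = 2·arctan(24.89 / (2 × 10.5642)) = 2·arctan(1.17803) ≈ 99.3460°.

99.346°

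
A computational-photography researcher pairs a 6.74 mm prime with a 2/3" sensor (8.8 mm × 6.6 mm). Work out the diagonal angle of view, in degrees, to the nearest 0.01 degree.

Sensor diagonal = √(8.8² + 6.6²) = √121.0000 ≈ 11.0000 mm.
Angle of view α = 2·arctan(d/2f) with d = 11.0000 mm and f = 6.74 mm.
d/2f = 0.81602; arctan(0.81602) ≈ 39.2153°, so α ≈ 78.4305°.

78.43°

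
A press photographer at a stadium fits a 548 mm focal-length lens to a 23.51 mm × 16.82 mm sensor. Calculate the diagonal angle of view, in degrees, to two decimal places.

3.02°

Sensor diagonal = √(23.51² + 16.82²) = √835.6325 ≈ 28.9073 mm.
Angle of view α = 2·arctan(d/2f) with d = 28.9073 mm and f = 548 mm.
d/2f = 0.02638; arctan(0.02638) ≈ 1.5108°, so α ≈ 3.0217°.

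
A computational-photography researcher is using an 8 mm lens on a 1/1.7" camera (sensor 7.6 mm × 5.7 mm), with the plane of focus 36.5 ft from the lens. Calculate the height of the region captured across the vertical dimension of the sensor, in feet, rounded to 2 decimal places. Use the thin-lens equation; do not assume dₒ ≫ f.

25.99 ft

dₒ: 36.5 ft × 304.8 mm/ft = 11125.20 mm.
Similar triangles through the lens centre give W/dₒ = h/dᵢ; with 1/f = 1/dₒ + 1/dᵢ this gives W = h·(dₒ − f)/f.
W = 5.7 mm × (11125.2 − 8) / 8 = 5.7 × 1389.6500 ≈ 7921.005 mm = 7921.005/304.8 ft = 25.9875 ft.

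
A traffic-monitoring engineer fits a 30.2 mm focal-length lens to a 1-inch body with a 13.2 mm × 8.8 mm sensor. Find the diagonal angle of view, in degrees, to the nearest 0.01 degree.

Sensor diagonal = √(13.2² + 8.8²) = √251.6800 ≈ 15.8644 mm.
Angle of view α = 2·arctan(d/2f) with d = 15.8644 mm and f = 30.2 mm.
d/2f = 0.26266; arctan(0.26266) ≈ 14.7167°, so α ≈ 29.4333°.

29.43°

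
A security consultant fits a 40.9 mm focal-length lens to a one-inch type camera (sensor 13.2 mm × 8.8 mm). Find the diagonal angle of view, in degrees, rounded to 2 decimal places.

21.95°

Sensor diagonal = √(13.2² + 8.8²) = √251.6800 ≈ 15.8644 mm.
Angle of view α = 2·arctan(d/2f) with d = 15.8644 mm and f = 40.9 mm.
d/2f = 0.19394; arctan(0.19394) ≈ 10.9758°, so α ≈ 21.9516°.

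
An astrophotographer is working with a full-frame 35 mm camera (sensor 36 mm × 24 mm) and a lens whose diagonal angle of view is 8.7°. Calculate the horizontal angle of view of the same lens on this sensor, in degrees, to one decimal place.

7.2°

Sensor diagonal = √(36² + 24²) = √1872.0000 ≈ 43.2666 mm.
From the diagonal AOV: f = 43.2666 / (2·tan(4.35°)) = 43.2666 / 0.15214 ≈ 284.3942 mm.
Horizontal AOV = 2·arctan(36 / (2 × 284.3942)) = 2·arctan(0.06329) ≈ 7.2431°.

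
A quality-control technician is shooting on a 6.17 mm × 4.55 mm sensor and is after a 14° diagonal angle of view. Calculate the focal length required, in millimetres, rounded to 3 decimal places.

31.218 mm

Sensor diagonal = √(6.17² + 4.55²) = √58.7714 ≈ 7.6663 mm.
From α = 2·arctan(d/2f) we get f = d / (2·tan(α/2)).
With d = 7.6663 mm and α/2 = 7°, tan(α/2) ≈ 0.12278, so f ≈ 7.6663 / 0.24557 ≈ 31.2183 mm.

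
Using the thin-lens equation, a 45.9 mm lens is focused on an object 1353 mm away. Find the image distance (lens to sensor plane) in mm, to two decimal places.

1/dᵢ = 1/f − 1/dₒ = 1/45.9 − 1/1353 = 0.0210474 mm⁻¹.
dᵢ = 1/0.0210474 ≈ 47.5118 mm.

47.51 mm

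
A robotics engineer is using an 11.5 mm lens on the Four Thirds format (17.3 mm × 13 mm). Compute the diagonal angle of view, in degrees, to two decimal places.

Sensor diagonal = √(17.3² + 13²) = √468.2900 ≈ 21.6400 mm.
Angle of view α = 2·arctan(d/2f) with d = 21.6400 mm and f = 11.5 mm.
d/2f = 0.94087; arctan(0.94087) ≈ 43.2550°, so α ≈ 86.5100°.

86.51°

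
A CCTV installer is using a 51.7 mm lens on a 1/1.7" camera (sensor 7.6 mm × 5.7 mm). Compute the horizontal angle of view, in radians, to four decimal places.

Angle of view α = 2·arctan(w/2f) with w = 7.6 mm and f = 51.7 mm.
w/2f = 0.07350; arctan(0.07350) ≈ 0.0734 rad, so α ≈ 0.1467 rad.

0.1467 rad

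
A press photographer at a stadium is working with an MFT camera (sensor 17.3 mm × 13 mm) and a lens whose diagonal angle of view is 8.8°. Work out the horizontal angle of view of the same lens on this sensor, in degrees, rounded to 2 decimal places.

Sensor diagonal = √(17.3² + 13²) = √468.2900 ≈ 21.6400 mm.
From the diagonal AOV: f = 21.6400 / (2·tan(4.4°)) = 21.6400 / 0.15389 ≈ 140.6185 mm.
Horizontal AOV = 2·arctan(17.3 / (2 × 140.6185)) = 2·arctan(0.06151) ≈ 7.0401°.

7.04°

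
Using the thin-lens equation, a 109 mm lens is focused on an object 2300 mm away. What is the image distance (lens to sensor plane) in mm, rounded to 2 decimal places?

114.42 mm

1/dᵢ = 1/f − 1/dₒ = 1/109 − 1/2300 = 0.0087395 mm⁻¹.
dᵢ = 1/0.0087395 ≈ 114.4226 mm.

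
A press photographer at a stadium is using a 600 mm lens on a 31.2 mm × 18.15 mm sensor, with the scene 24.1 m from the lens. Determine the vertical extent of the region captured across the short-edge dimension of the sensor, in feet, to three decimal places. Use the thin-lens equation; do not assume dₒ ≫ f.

dₒ: 24.1 m = 24100 mm.
Similar triangles through the lens centre give W/dₒ = h/dᵢ; with 1/f = 1/dₒ + 1/dᵢ this gives W = h·(dₒ − f)/f.
W = 18.15 mm × (24100 − 600) / 600 = 18.15 × 39.1667 ≈ 710.875 mm = 710.875/304.8 ft = 2.33227 ft.

2.332 ft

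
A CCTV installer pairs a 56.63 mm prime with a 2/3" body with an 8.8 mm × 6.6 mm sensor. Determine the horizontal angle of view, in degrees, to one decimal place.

Angle of view α = 2·arctan(w/2f) with w = 8.8 mm and f = 56.63 mm.
w/2f = 0.07770; arctan(0.07770) ≈ 4.4428°, so α ≈ 8.8856°.

8.9°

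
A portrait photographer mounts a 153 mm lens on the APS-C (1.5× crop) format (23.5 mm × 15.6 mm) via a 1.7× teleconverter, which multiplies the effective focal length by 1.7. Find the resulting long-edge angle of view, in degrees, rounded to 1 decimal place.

5.2°

Effective focal length f = 153 × 1.7 = 260.1 mm.
α = 2·arctan(23.5 / (2 × 260.1)) = 2·arctan(0.04517) ≈ 5.1731°.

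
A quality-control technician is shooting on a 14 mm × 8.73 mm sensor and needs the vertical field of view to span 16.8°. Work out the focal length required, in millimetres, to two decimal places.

29.56 mm

From α = 2·arctan(h/2f) we get f = h / (2·tan(α/2)).
With h = 8.73 mm and α/2 = 8.4°, tan(α/2) ≈ 0.14767, so f ≈ 8.73 / 0.29533 ≈ 29.5597 mm.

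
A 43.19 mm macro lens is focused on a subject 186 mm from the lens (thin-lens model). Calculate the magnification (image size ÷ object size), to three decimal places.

0.302×

Thin lens: 1/f = 1/dₒ + 1/dᵢ → 1/dᵢ = 1/43.19 − 1/186 = 0.0177772 mm⁻¹, so dᵢ ≈ 56.2519 mm.
Magnification m = dᵢ/dₒ = 56.2519/186 ≈ 0.30243.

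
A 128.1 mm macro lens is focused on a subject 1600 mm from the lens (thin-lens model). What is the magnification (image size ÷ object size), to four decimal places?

Thin lens: 1/f = 1/dₒ + 1/dᵢ → 1/dᵢ = 1/128.1 − 1/1600 = 0.0071814 mm⁻¹, so dᵢ ≈ 139.2486 mm.
Magnification m = dᵢ/dₒ = 139.2486/1600 ≈ 0.08703.

0.0870×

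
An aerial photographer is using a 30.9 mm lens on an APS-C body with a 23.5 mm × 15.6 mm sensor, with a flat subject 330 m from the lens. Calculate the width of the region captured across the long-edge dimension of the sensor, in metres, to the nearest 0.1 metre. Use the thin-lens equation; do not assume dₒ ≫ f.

dₒ: 330 m = 330000 mm.
Similar triangles through the lens centre give W/dₒ = w/dᵢ; with 1/f = 1/dₒ + 1/dᵢ this gives W = w·(dₒ − f)/f.
W = 23.5 mm × (330000 − 30.9) / 30.9 = 23.5 × 10678.6117 ≈ 250947.374 mm = 250.947 m.

250.9 m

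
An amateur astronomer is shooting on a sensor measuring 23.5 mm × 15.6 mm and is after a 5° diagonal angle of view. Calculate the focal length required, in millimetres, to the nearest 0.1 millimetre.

Sensor diagonal = √(23.5² + 15.6²) = √795.6100 ≈ 28.2066 mm.
From α = 2·arctan(d/2f) we get f = d / (2·tan(α/2)).
With d = 28.2066 mm and α/2 = 2.5°, tan(α/2) ≈ 0.04366, so f ≈ 28.2066 / 0.08732 ≈ 323.0182 mm.

323.0 mm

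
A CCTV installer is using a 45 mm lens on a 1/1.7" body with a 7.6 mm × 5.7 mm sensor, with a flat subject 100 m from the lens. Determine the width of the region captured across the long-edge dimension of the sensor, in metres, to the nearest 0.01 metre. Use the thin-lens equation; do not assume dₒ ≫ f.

16.88 m

dₒ: 100 m = 100000 mm.
Similar triangles through the lens centre give W/dₒ = w/dᵢ; with 1/f = 1/dₒ + 1/dᵢ this gives W = w·(dₒ − f)/f.
W = 7.6 mm × (100000 − 45) / 45 = 7.6 × 2221.2222 ≈ 16881.289 mm = 16.8813 m.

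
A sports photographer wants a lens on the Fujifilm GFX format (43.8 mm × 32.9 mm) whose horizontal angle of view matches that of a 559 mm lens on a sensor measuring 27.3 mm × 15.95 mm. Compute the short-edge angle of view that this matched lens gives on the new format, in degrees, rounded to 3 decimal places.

Equal horizontal AOV ⇒ f₂ = f₁ · 43.8/27.3 = 559 × 1.60440 ≈ 896.8571 mm.
Short-edge AOV on the new format = 2·arctan(32.9 / (2 × 896.8571)) = 2·arctan(0.01834) ≈ 2.1016°.

2.102°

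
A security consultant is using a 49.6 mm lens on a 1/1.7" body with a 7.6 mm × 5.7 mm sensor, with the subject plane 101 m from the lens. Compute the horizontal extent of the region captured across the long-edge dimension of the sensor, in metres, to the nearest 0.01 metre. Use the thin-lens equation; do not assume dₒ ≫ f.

15.47 m

dₒ: 101 m = 101000 mm.
Similar triangles through the lens centre give W/dₒ = w/dᵢ; with 1/f = 1/dₒ + 1/dᵢ this gives W = w·(dₒ − f)/f.
W = 7.6 mm × (101000 − 49.6) / 49.6 = 7.6 × 2035.2903 ≈ 15468.206 mm = 15.4682 m.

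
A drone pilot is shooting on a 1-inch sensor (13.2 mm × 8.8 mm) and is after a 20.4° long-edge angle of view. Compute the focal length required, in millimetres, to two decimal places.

From α = 2·arctan(w/2f) we get f = w / (2·tan(α/2)).
With w = 13.2 mm and α/2 = 10.2°, tan(α/2) ≈ 0.17993, so f ≈ 13.2 / 0.35986 ≈ 36.6813 mm.

36.68 mm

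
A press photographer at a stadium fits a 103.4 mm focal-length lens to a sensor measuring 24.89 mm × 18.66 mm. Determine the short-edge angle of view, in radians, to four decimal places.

Angle of view α = 2·arctan(h/2f) with h = 18.66 mm and f = 103.4 mm.
h/2f = 0.09023; arctan(0.09023) ≈ 0.0900 rad, so α ≈ 0.1800 rad.

0.1800 rad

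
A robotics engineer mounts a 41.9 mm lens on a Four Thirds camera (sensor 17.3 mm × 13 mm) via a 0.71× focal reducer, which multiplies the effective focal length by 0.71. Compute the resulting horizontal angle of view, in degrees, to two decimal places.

32.43°

Effective focal length f = 41.9 × 0.71 = 29.749 mm.
α = 2·arctan(17.3 / (2 × 29.749)) = 2·arctan(0.29077) ≈ 32.4253°.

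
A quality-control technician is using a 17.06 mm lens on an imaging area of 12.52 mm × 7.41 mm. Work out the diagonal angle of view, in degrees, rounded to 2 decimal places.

46.19°

Sensor diagonal = √(12.52² + 7.41²) = √211.6585 ≈ 14.5485 mm.
Angle of view α = 2·arctan(d/2f) with d = 14.5485 mm and f = 17.06 mm.
d/2f = 0.42639; arctan(0.42639) ≈ 23.0930°, so α ≈ 46.1860°.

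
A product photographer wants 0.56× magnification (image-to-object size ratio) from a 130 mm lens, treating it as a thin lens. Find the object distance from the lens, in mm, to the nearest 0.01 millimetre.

With m = dᵢ/dₒ and 1/f = 1/dₒ + 1/dᵢ, substituting dᵢ = m·dₒ gives 1/f = (1 + 1/m)/dₒ, hence dₒ = f·(1 + 1/m).
dₒ = 130 × (1 + 1/0.56) = 130 × 2.78571 ≈ 362.143 mm.

362.14 mm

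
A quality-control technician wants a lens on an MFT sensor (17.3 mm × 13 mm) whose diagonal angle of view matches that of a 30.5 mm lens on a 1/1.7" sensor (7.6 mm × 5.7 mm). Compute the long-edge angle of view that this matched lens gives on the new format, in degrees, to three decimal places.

14.194°

Sensor diagonal = √(7.6² + 5.7²) = √90.2500 ≈ 9.5000 mm.
Sensor diagonal = √(17.3² + 13²) = √468.2900 ≈ 21.6400 mm.
Equal diagonal AOV ⇒ f₂ = f₁ · 21.6400/9.5000 = 30.5 × 2.27790 ≈ 69.4758 mm.
Long-edge AOV on the new format = 2·arctan(17.3 / (2 × 69.4758)) = 2·arctan(0.12450) ≈ 14.1940°.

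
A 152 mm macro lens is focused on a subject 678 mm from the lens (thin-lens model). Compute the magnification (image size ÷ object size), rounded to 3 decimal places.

0.289×

Thin lens: 1/f = 1/dₒ + 1/dᵢ → 1/dᵢ = 1/152 − 1/678 = 0.0051040 mm⁻¹, so dᵢ ≈ 195.9240 mm.
Magnification m = dᵢ/dₒ = 195.9240/678 ≈ 0.28897.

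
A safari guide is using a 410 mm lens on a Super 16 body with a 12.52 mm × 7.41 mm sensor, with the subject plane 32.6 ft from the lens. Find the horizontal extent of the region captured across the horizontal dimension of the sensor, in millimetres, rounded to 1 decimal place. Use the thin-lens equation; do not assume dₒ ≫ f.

dₒ: 32.6 ft × 304.8 mm/ft = 9936.48 mm.
Similar triangles through the lens centre give W/dₒ = w/dᵢ; with 1/f = 1/dₒ + 1/dᵢ this gives W = w·(dₒ − f)/f.
W = 12.52 mm × (9936.48 − 410) / 410 = 12.52 × 23.2353 ≈ 290.906 mm.

290.9 mm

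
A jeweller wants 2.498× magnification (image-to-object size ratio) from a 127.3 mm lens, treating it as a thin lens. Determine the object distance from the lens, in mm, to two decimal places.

178.26 mm

With m = dᵢ/dₒ and 1/f = 1/dₒ + 1/dᵢ, substituting dᵢ = m·dₒ gives 1/f = (1 + 1/m)/dₒ, hence dₒ = f·(1 + 1/m).
dₒ = 127.3 × (1 + 1/2.498) = 127.3 × 1.40032 ≈ 178.261 mm.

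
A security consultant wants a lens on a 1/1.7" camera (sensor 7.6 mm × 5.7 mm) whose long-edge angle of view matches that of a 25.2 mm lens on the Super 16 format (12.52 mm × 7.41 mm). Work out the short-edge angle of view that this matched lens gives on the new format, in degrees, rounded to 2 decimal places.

21.11°

Equal long-edge AOV ⇒ f₂ = f₁ · 7.6/12.52 = 25.2 × 0.60703 ≈ 15.2971 mm.
Short-edge AOV on the new format = 2·arctan(5.7 / (2 × 15.2971)) = 2·arctan(0.18631) ≈ 21.1075°.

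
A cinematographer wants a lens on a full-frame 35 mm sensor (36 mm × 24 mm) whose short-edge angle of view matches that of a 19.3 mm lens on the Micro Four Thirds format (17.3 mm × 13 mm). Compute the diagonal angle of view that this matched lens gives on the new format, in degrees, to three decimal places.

Equal short-edge AOV ⇒ f₂ = f₁ · 24/13 = 19.3 × 1.84615 ≈ 35.6308 mm.
Sensor diagonal = √(36² + 24²) = √1872.0000 ≈ 43.2666 mm.
Diagonal AOV on the new format = 2·arctan(43.2666 / (2 × 35.6308)) = 2·arctan(0.60715) ≈ 62.5283°.

62.528°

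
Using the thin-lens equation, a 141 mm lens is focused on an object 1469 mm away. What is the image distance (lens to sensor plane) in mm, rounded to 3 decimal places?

1/dᵢ = 1/f − 1/dₒ = 1/141 − 1/1469 = 0.0064115 mm⁻¹.
dᵢ = 1/0.0064115 ≈ 155.9706 mm.

155.971 mm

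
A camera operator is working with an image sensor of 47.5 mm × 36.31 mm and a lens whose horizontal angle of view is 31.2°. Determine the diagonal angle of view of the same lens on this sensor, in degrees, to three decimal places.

From the horizontal AOV: f = 47.5 / (2·tan(15.6°)) = 47.5 / 0.55841 ≈ 85.0629 mm.
Sensor diagonal = √(47.5² + 36.31²) = √3574.6661 ≈ 59.7885 mm.
Diagonal AOV = 2·arctan(59.7885 / (2 × 85.0629)) = 2·arctan(0.35144) ≈ 38.7267°.

38.727°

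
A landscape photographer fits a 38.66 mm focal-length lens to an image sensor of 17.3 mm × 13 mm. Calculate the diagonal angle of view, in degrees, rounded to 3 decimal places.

31.271°

Sensor diagonal = √(17.3² + 13²) = √468.2900 ≈ 21.6400 mm.
Angle of view α = 2·arctan(d/2f) with d = 21.6400 mm and f = 38.66 mm.
d/2f = 0.27988; arctan(0.27988) ≈ 15.6357°, so α ≈ 31.2713°.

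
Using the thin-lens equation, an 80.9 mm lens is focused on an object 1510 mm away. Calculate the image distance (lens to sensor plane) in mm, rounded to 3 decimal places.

85.480 mm

1/dᵢ = 1/f − 1/dₒ = 1/80.9 − 1/1510 = 0.0116987 mm⁻¹.
dᵢ = 1/0.0116987 ≈ 85.4797 mm.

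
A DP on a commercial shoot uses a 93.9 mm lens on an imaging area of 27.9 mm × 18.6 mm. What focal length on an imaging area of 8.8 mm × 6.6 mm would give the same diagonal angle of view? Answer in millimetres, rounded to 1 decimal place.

30.8 mm

Sensor diagonal = √(27.9² + 18.6²) = √1124.3700 ≈ 33.5316 mm.
Sensor diagonal = √(8.8² + 6.6²) = √121.0000 ≈ 11.0000 mm.
Equal angle of view means equal diagonal/f ratio, so f₂ = f₁ · (diagonal₂/diagonal₁) = 93.9 × 11.0000/33.5316.
f₂ = 93.9 × 0.32805 ≈ 30.804 mm.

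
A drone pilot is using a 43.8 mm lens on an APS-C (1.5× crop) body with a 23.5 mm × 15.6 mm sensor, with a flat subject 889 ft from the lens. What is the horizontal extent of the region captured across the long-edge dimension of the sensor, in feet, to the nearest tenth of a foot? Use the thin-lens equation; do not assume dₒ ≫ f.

476.9 ft

dₒ: 889 ft × 304.8 mm/ft = 270967.19 mm.
Similar triangles through the lens centre give W/dₒ = w/dᵢ; with 1/f = 1/dₒ + 1/dᵢ this gives W = w·(dₒ − f)/f.
W = 23.5 mm × (270967 − 43.8) / 43.8 = 23.5 × 6185.4656 ≈ 145358.441 mm = 145358.441/304.8 ft = 476.898 ft.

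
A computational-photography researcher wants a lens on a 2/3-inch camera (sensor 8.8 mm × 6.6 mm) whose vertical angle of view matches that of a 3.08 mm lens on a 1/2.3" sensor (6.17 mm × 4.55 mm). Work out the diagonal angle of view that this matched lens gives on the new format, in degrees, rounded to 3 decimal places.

101.826°

Equal vertical AOV ⇒ f₂ = f₁ · 6.6/4.55 = 3.08 × 1.45055 ≈ 4.4677 mm.
Sensor diagonal = √(8.8² + 6.6²) = √121.0000 ≈ 11.0000 mm.
Diagonal AOV on the new format = 2·arctan(11.0000 / (2 × 4.4677)) = 2·arctan(1.23106) ≈ 101.8256°.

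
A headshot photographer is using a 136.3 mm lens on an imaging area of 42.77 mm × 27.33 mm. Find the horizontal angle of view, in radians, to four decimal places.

Angle of view α = 2·arctan(w/2f) with w = 42.77 mm and f = 136.3 mm.
w/2f = 0.15690; arctan(0.15690) ≈ 0.1556 rad, so α ≈ 0.3113 rad.

0.3113 rad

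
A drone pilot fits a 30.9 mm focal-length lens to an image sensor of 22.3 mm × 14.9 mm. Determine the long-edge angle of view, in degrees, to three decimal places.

Angle of view α = 2·arctan(w/2f) with w = 22.3 mm and f = 30.9 mm.
w/2f = 0.36084; arctan(0.36084) ≈ 19.8415°, so α ≈ 39.6831°.

39.683°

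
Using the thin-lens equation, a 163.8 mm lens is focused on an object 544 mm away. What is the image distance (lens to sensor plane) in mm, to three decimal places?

234.369 mm

1/dᵢ = 1/f − 1/dₒ = 1/163.8 − 1/544 = 0.0042668 mm⁻¹.
dᵢ = 1/0.0042668 ≈ 234.3693 mm.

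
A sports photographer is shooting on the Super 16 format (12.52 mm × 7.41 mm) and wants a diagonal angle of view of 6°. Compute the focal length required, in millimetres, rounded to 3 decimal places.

Sensor diagonal = √(12.52² + 7.41²) = √211.6585 ≈ 14.5485 mm.
From α = 2·arctan(d/2f) we get f = d / (2·tan(α/2)).
With d = 14.5485 mm and α/2 = 3°, tan(α/2) ≈ 0.05241, so f ≈ 14.5485 / 0.10482 ≈ 138.8008 mm.

138.801 mm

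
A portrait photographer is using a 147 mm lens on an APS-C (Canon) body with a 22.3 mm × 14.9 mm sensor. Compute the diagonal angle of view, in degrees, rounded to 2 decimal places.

Sensor diagonal = √(22.3² + 14.9²) = √719.3000 ≈ 26.8198 mm.
Angle of view α = 2·arctan(d/2f) with d = 26.8198 mm and f = 147 mm.
d/2f = 0.09122; arctan(0.09122) ≈ 5.2123°, so α ≈ 10.4246°.

10.42°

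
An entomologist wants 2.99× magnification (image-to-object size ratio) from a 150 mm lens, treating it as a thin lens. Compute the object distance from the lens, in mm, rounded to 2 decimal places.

200.17 mm

With m = dᵢ/dₒ and 1/f = 1/dₒ + 1/dᵢ, substituting dᵢ = m·dₒ gives 1/f = (1 + 1/m)/dₒ, hence dₒ = f·(1 + 1/m).
dₒ = 150 × (1 + 1/2.99) = 150 × 1.33445 ≈ 200.167 mm.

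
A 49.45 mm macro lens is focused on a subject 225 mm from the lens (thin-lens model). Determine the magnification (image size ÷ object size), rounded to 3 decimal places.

0.282×

Thin lens: 1/f = 1/dₒ + 1/dᵢ → 1/dᵢ = 1/49.45 − 1/225 = 0.0157780 mm⁻¹, so dᵢ ≈ 63.3794 mm.
Magnification m = dᵢ/dₒ = 63.3794/225 ≈ 0.28169.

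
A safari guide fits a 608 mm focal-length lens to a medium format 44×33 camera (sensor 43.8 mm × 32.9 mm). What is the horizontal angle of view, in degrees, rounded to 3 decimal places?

Angle of view α = 2·arctan(w/2f) with w = 43.8 mm and f = 608 mm.
w/2f = 0.03602; arctan(0.03602) ≈ 2.0629°, so α ≈ 4.1258°.

4.126°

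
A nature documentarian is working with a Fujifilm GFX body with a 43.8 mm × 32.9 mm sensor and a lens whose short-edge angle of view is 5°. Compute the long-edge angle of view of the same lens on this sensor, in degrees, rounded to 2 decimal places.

6.65°

From the short-edge AOV: f = 32.9 / (2·tan(2.5°)) = 32.9 / 0.08732 ≈ 376.7669 mm.
Long-edge AOV = 2·arctan(43.8 / (2 × 376.7669)) = 2·arctan(0.05813) ≈ 6.6533°.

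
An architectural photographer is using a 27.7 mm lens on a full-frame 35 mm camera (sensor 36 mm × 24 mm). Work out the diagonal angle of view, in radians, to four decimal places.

Sensor diagonal = √(36² + 24²) = √1872.0000 ≈ 43.2666 mm.
Angle of view α = 2·arctan(d/2f) with d = 43.2666 mm and f = 27.7 mm.
d/2f = 0.78099; arctan(0.78099) ≈ 0.6630 rad, so α ≈ 1.3261 rad.

1.3261 rad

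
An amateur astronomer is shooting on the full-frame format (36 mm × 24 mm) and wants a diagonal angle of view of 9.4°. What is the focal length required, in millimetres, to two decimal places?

Sensor diagonal = √(36² + 24²) = √1872.0000 ≈ 43.2666 mm.
From α = 2·arctan(d/2f) we get f = d / (2·tan(α/2)).
With d = 43.2666 mm and α/2 = 4.7°, tan(α/2) ≈ 0.08221, so f ≈ 43.2666 / 0.16443 ≈ 263.1310 mm.

263.13 mm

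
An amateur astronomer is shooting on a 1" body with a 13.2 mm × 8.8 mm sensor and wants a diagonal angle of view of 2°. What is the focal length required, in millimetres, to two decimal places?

454.44 mm

Sensor diagonal = √(13.2² + 8.8²) = √251.6800 ≈ 15.8644 mm.
From α = 2·arctan(d/2f) we get f = d / (2·tan(α/2)).
With d = 15.8644 mm and α/2 = 1°, tan(α/2) ≈ 0.01746, so f ≈ 15.8644 / 0.03491 ≈ 454.4362 mm.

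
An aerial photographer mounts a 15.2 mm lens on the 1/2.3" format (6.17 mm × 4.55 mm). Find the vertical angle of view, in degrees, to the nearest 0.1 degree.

17.0°

Angle of view α = 2·arctan(h/2f) with h = 4.55 mm and f = 15.2 mm.
h/2f = 0.14967; arctan(0.14967) ≈ 8.5123°, so α ≈ 17.0247°.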